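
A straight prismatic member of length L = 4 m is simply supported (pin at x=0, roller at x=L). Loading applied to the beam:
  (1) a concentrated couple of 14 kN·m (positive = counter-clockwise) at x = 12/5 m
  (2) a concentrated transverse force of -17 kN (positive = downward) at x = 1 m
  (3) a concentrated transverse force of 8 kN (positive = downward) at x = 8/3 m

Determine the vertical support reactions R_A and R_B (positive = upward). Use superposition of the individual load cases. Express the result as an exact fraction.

R_A = -79/12 kN, R_B = -29/12 kN

Load 1 — applied couple M₀=14 kN·m at a=12/5 m (b=L-a=8/5):
  R_A = M₀/L = 14/4 = 7/2 kN
  R_B = -M₀/L = -14/4 = -7/2 kN
Load 2 — point force P=-17 kN at a=1 m (b=L-a=3):
  R_A = Pb/L = (-17)·3/4 = -51/4 kN
  R_B = Pa/L = (-17)·1/4 = -17/4 kN
Load 3 — point force P=8 kN at a=8/3 m (b=L-a=4/3):
  R_A = Pb/L = 8·(4/3)/4 = 8/3 kN
  R_B = Pa/L = 8·(8/3)/4 = 16/3 kN
Superposition: R_A = -79/12 kN, R_B = -29/12 kN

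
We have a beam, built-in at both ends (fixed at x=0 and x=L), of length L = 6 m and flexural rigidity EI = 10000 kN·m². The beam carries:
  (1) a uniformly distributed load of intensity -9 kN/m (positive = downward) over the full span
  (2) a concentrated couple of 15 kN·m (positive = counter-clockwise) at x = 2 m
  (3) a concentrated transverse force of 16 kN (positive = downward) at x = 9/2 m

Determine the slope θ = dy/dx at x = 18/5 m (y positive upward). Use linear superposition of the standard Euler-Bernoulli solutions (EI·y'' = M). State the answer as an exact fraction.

Load 1 — uniform load w=-9 kN/m over full span:
  θ_1 = -wx(L-x)(L-2x)/(12EI) = -(-9)·(18/5)·(6-(18/5))·(6-2·(18/5))/(12·10000) = -243/312500 rad
Load 2 — applied couple M₀=15 kN·m at a=2 m (b=L-a=4):
  θ_2 = (R_Ax²/2 - M_Ax - M₀(x-a))/EI  [x>a] with R_A=10/3, M_A=0 = ((10/3)·(18/5)²/2 - 0·(18/5) - 15·((18/5)-2))/10000 = -3/12500 rad
Load 3 — point force P=16 kN at a=9/2 m (b=L-a=3/2):
  θ_3 = -Pb²x(2aL-(3a+b)x)/(2L³EI)  [x≤a] = -16·(3/2)²·(18/5)·(2·(9/2)·6-(3·(9/2)+(3/2))·(18/5))/(2·6³·10000) = 0 rad
Superposition: θ = Σ θ_i = -159/156250 rad ≈ -0.001018 rad

θ(18/5) = -159/156250 rad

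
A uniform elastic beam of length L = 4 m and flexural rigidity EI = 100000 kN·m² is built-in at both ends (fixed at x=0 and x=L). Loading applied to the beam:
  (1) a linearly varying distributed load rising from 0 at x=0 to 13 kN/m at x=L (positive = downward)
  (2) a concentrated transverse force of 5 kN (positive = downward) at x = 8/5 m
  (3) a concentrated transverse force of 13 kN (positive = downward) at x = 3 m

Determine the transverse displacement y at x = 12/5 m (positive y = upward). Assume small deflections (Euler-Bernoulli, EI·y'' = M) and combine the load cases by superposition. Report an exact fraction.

y(12/5) = -726511/9375000000 m

Load 1 — triangular load w₀=13 kN/m (0→w₀ over full span):
  y_1 = -w₀x²(L-x)²(x+2L)/(120LEI) = -13·(12/5)²·(4-(12/5))²·((12/5)+2·4)/(120·4·100000) = -2028/48828125 m
Load 2 — point force P=5 kN at a=8/5 m (b=L-a=12/5):
  y_2 = -Pa²(L-x)²(3bL-(3b+a)(L-x))/(6L³EI)  [x>a] = -5·(8/5)²·(4-(12/5))²·(3·(12/5)·4-(3·(12/5)+(8/5))·(4-(12/5)))/(6·4³·100000) = -368/29296875 m
Load 3 — point force P=13 kN at a=3 m (b=L-a=1):
  y_3 = -Pb²x²(3aL-(3a+b)x)/(6L³EI)  [x≤a] = -13·1²·(12/5)²·(3·3·4-(3·3+1)·(12/5))/(6·4³·100000) = -117/5000000 m
Superposition: y = Σ y_i = -726511/9375000000 m ≈ -0.000077 m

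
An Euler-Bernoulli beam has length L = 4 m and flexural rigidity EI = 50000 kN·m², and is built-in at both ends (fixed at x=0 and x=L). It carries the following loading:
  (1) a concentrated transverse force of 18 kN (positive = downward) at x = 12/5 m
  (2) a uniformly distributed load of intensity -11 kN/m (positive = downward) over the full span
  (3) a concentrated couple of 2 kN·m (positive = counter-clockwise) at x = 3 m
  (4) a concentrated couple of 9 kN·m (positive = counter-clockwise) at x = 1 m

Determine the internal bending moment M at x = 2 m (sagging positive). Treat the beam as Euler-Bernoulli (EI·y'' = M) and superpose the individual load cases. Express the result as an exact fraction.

Load 1 — point force P=18 kN at a=12/5 m (b=L-a=8/5):
  M_1 = Pb²(3a+b)x/L³ - Pab²/L²  [x≤a] = 18·(8/5)²·(3·(12/5)+(8/5))·2/4³ - 18·(12/5)·(8/5)²/4² = 144/25 kN·m
Load 2 — uniform load w=-11 kN/m over full span:
  M_2 = wLx/2 - wL²/12 - wx²/2 = (-11)·4·2/2 - (-11)·4²/12 - (-11)·2²/2 = -22/3 kN·m
Load 3 — applied couple M₀=2 kN·m at a=3 m (b=L-a=1):
  M_3 = R_Ax - M_A  [x≤a] with R_A=9/16, M_A=5/8 = (9/16)·2 - (5/8) = 1/2 kN·m
Load 4 — applied couple M₀=9 kN·m at a=1 m (b=L-a=3):
  M_4 = R_Ax - M_A - M₀  [x>a] with R_A=81/32, M_A=-27/16 = (81/32)·2 - (-27/16) - 9 = -9/4 kN·m
Superposition: M = Σ M_i = -997/300 kN·m ≈ -3.323333 kN·m

M(2) = -997/300 kN·m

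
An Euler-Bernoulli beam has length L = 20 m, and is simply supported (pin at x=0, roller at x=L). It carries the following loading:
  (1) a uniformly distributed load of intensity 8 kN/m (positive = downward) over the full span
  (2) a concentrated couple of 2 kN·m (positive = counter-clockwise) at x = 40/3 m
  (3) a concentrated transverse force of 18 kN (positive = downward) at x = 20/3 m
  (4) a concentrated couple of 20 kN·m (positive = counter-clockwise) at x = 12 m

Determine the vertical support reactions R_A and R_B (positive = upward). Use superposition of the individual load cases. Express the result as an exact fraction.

Load 1 — uniform load w=8 kN/m over full span:
  R_A = wL/2 = 8·20/2 = 80 kN
  R_B = wL/2 = 8·20/2 = 80 kN
Load 2 — applied couple M₀=2 kN·m at a=40/3 m (b=L-a=20/3):
  R_A = M₀/L = 2/20 = 1/10 kN
  R_B = -M₀/L = -2/20 = -1/10 kN
Load 3 — point force P=18 kN at a=20/3 m (b=L-a=40/3):
  R_A = Pb/L = 18·(40/3)/20 = 12 kN
  R_B = Pa/L = 18·(20/3)/20 = 6 kN
Load 4 — applied couple M₀=20 kN·m at a=12 m (b=L-a=8):
  R_A = M₀/L = 20/20 = 1 kN
  R_B = -M₀/L = -20/20 = -1 kN
Superposition: R_A = 931/10 kN, R_B = 849/10 kN

R_A = 931/10 kN, R_B = 849/10 kN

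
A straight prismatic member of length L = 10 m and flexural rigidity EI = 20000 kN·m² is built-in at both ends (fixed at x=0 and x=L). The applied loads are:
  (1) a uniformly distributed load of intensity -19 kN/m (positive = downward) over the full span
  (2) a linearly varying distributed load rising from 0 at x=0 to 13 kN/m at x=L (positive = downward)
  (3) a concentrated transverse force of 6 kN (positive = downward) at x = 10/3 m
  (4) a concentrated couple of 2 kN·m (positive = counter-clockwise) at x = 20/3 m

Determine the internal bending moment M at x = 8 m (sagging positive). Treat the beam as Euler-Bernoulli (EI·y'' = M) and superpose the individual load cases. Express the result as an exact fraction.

M(8) = 31/5 kN·m

Load 1 — uniform load w=-19 kN/m over full span:
  M_1 = wLx/2 - wL²/12 - wx²/2 = (-19)·10·8/2 - (-19)·10²/12 - (-19)·8²/2 = 19/3 kN·m
Load 2 — triangular load w₀=13 kN/m (0→w₀ over full span):
  M_2 = 3w₀Lx/20 - w₀L²/30 - w₀x³/(6L) = 3·13·10·8/20 - 13·10²/30 - 13·8³/(6·10) = 26/15 kN·m
Load 3 — point force P=6 kN at a=10/3 m (b=L-a=20/3):
  M_3 = Pa²(a+3b)(L-x)/L³ - Pa²b/L²  [x>a] = 6·(10/3)²·((10/3)+3·(20/3))·(10-8)/10³ - 6·(10/3)²·(20/3)/10² = -4/3 kN·m
Load 4 — applied couple M₀=2 kN·m at a=20/3 m (b=L-a=10/3):
  M_4 = R_Ax - M_A - M₀  [x>a] with R_A=4/15, M_A=2/3 = (4/15)·8 - (2/3) - 2 = -8/15 kN·m
Superposition: M = Σ M_i = 31/5 kN·m ≈ 6.200000 kN·m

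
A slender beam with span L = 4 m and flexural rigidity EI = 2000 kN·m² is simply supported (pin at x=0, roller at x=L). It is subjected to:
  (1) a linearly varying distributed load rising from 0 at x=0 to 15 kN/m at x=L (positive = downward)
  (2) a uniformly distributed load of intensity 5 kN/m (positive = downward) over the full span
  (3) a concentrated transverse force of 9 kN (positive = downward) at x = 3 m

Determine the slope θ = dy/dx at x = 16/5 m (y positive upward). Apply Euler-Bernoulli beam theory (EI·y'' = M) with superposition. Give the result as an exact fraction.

θ(16/5) = 97273/6000000 rad

Load 1 — triangular load w₀=15 kN/m (0→w₀ over full span):
  θ_1 = -w₀(7L⁴-30L²x²+15x⁴)/(360LEI) = -15·(7·4⁴-30·4²·(16/5)²+15·(16/5)⁴)/(360·4·2000) = 757/93750 rad
Load 2 — uniform load w=5 kN/m over full span:
  θ_2 = -w(L³-6Lx²+4x³)/(24EI) = -5·(4³-6·4·(16/5)²+4·(16/5)³)/(24·2000) = 33/6250 rad
Load 3 — point force P=9 kN at a=3 m (b=L-a=1):
  θ_3 = -Pa(2L²-6Lx+3x²+a²)/(6LEI)  [x>a] = -9·3·(2·4²-6·4·(16/5)+3·(16/5)²+3²)/(6·4·2000) = 1143/400000 rad
Superposition: θ = Σ θ_i = 97273/6000000 rad ≈ 0.016212 rad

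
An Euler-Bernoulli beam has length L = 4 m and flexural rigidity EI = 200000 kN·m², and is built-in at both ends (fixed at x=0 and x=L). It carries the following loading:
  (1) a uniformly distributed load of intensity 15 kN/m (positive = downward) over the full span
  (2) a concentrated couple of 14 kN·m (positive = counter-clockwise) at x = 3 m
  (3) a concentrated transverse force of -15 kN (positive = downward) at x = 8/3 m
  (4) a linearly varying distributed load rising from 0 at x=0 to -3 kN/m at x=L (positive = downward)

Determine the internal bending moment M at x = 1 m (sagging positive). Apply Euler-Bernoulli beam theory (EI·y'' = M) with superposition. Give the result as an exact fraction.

Load 1 — uniform load w=15 kN/m over full span:
  M_1 = wLx/2 - wL²/12 - wx²/2 = 15·4·1/2 - 15·4²/12 - 15·1²/2 = 5/2 kN·m
Load 2 — applied couple M₀=14 kN·m at a=3 m (b=L-a=1):
  M_2 = R_Ax - M_A  [x≤a] with R_A=63/16, M_A=35/8 = (63/16)·1 - (35/8) = -7/16 kN·m
Load 3 — point force P=-15 kN at a=8/3 m (b=L-a=4/3):
  M_3 = Pb²(3a+b)x/L³ - Pab²/L²  [x≤a] = (-15)·(4/3)²·(3·(8/3)+(4/3))·1/4³ - (-15)·(8/3)·(4/3)²/4² = 5/9 kN·m
Load 4 — triangular load w₀=-3 kN/m (0→w₀ over full span):
  M_4 = 3w₀Lx/20 - w₀L²/30 - w₀x³/(6L) = 3·(-3)·4·1/20 - (-3)·4²/30 - (-3)·1³/(6·4) = -3/40 kN·m
Superposition: M = Σ M_i = 1831/720 kN·m ≈ 2.543056 kN·m

M(1) = 1831/720 kN·m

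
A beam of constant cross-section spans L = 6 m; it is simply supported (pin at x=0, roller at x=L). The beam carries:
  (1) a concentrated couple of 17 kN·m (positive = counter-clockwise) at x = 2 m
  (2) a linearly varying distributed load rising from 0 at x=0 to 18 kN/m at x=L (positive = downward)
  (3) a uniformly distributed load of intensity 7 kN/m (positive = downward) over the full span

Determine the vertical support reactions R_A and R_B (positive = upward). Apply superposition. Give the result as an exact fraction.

Load 1 — applied couple M₀=17 kN·m at a=2 m (b=L-a=4):
  R_A = M₀/L = 17/6 kN
  R_B = -M₀/L = -17/6 kN
Load 2 — triangular load w₀=18 kN/m (0→w₀ over full span):
  R_A = w₀L/6 = 18·6/6 = 18 kN
  R_B = w₀L/3 = 18·6/3 = 36 kN
Load 3 — uniform load w=7 kN/m over full span:
  R_A = wL/2 = 7·6/2 = 21 kN
  R_B = wL/2 = 7·6/2 = 21 kN
Superposition: R_A = 251/6 kN, R_B = 325/6 kN

R_A = 251/6 kN, R_B = 325/6 kN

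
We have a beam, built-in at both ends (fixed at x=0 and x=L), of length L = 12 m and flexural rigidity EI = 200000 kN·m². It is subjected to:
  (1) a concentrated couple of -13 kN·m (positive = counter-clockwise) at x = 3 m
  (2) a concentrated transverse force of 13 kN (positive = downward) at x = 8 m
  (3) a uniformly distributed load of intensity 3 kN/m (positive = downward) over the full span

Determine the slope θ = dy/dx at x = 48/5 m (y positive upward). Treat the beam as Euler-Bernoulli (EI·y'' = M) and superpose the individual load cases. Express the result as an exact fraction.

θ(48/5) = 7073/18750000 rad

Load 1 — applied couple M₀=-13 kN·m at a=3 m (b=L-a=9):
  θ_1 = (R_Ax²/2 - M_Ax - M₀(x-a))/EI  [x>a] with R_A=-39/32, M_A=39/16 = ((-39/32)·(48/5)²/2 - (39/16)·(48/5) - (-13)·((48/5)-3))/200000 = 39/1250000 rad
Load 2 — point force P=13 kN at a=8 m (b=L-a=4):
  θ_2 = Pa²(L-x)(2bL-(3b+a)(L-x))/(2L³EI)  [x>a] = 13·8²·(12-(48/5))·(2·4·12-(3·4+8)·(12-(48/5)))/(2·12³·200000) = 13/93750 rad
Load 3 — uniform load w=3 kN/m over full span:
  θ_3 = -wx(L-x)(L-2x)/(12EI) = -3·(48/5)·(12-(48/5))·(12-2·(48/5))/(12·200000) = 81/390625 rad
Superposition: θ = Σ θ_i = 7073/18750000 rad ≈ 0.000377 rad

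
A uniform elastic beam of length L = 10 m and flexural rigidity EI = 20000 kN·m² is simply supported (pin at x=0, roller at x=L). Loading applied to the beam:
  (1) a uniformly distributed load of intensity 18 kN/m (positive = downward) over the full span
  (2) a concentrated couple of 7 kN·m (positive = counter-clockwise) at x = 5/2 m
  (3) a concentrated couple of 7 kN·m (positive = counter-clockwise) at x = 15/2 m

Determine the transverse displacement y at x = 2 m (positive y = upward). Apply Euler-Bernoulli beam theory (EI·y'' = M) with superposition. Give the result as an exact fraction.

y(2) = -27861/400000 m

Load 1 — uniform load w=18 kN/m over full span:
  y_1 = -wx(L³-2Lx²+x³)/(24EI) = -18·2·(10³-2·10·2²+2³)/(24·20000) = -87/1250 m
Load 2 — applied couple M₀=7 kN·m at a=5/2 m (b=L-a=15/2):
  y_2 = (M₀x³/(6L)+C₁x)/EI  [x≤a] with C₁=M₀(3b²-L²)/(6L)=385/48 = (7·2³/(6·10)+(385/48)·2)/20000 = 679/800000 m
Load 3 — applied couple M₀=7 kN·m at a=15/2 m (b=L-a=5/2):
  y_3 = (M₀x³/(6L)+C₁x)/EI  [x≤a] with C₁=M₀(3b²-L²)/(6L)=-455/48 = (7·2³/(6·10)+(-455/48)·2)/20000 = -721/800000 m
Superposition: y = Σ y_i = -27861/400000 m ≈ -0.069653 m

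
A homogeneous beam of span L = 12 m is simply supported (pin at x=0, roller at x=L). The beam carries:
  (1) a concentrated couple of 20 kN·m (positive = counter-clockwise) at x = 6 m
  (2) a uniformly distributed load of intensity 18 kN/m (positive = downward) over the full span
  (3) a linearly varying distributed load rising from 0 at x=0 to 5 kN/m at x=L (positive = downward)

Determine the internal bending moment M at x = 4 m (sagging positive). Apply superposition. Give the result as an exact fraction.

M(4) = 2972/9 kN·m

Load 1 — applied couple M₀=20 kN·m at a=6 m (b=L-a=6):
  M_1 = M₀x/L  [x≤a] = 20·4/12 = 20/3 kN·m
Load 2 — uniform load w=18 kN/m over full span:
  M_2 = wx(L-x)/2 = 18·4·(12-4)/2 = 288 kN·m
Load 3 — triangular load w₀=5 kN/m (0→w₀ over full span):
  M_3 = w₀Lx/6 - w₀x³/(6L) = 5·12·4/6 - 5·4³/(6·12) = 320/9 kN·m
Superposition: M = Σ M_i = 2972/9 kN·m ≈ 330.222222 kN·m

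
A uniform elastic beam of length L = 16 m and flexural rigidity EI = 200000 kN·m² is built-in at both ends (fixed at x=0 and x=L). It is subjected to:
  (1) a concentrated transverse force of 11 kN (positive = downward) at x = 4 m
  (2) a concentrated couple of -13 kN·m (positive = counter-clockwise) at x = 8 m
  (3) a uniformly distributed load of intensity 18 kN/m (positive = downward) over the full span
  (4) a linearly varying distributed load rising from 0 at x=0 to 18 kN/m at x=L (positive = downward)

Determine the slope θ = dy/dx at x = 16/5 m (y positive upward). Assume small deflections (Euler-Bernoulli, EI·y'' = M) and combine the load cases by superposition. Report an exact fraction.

Load 1 — point force P=11 kN at a=4 m (b=L-a=12):
  θ_1 = -Pb²x(2aL-(3a+b)x)/(2L³EI)  [x≤a] = -11·12²·(16/5)·(2·4·16-(3·4+12)·(16/5))/(2·16³·200000) = -99/625000 rad
Load 2 — applied couple M₀=-13 kN·m at a=8 m (b=L-a=8):
  θ_2 = (R_Ax²/2 - M_Ax)/EI  [x≤a] with R_A=-39/32, M_A=-13/4 = ((-39/32)·(16/5)²/2 - (-13/4)·(16/5))/200000 = 13/625000 rad
Load 3 — uniform load w=18 kN/m over full span:
  θ_3 = -wx(L-x)(L-2x)/(12EI) = -18·(16/5)·(16-(16/5))·(16-2·(16/5))/(12·200000) = -1152/390625 rad
Load 4 — triangular load w₀=18 kN/m (0→w₀ over full span):
  θ_4 = -w₀(2x(L-x)(L-2x)(x+2L)+x²(L-x)²)/(120LEI) = -18·(2·(16/5)·(16-(16/5))·(16-2·(16/5))·((16/5)+2·16)+(16/5)²·(16-(16/5))²)/(120·16·200000) = -2688/1953125 rad
Superposition: θ = Σ θ_i = -34867/7812500 rad ≈ -0.004463 rad

θ(16/5) = -34867/7812500 rad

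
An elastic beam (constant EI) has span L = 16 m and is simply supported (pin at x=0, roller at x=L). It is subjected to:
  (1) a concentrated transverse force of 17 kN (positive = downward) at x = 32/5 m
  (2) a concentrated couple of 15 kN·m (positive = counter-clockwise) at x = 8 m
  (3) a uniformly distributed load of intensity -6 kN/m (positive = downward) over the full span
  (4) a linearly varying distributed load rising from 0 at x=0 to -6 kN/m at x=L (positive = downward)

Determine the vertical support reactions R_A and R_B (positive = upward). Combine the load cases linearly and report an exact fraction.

R_A = -4229/80 kN, R_B = -5931/80 kN

Load 1 — point force P=17 kN at a=32/5 m (b=L-a=48/5):
  R_A = Pb/L = 17·(48/5)/16 = 51/5 kN
  R_B = Pa/L = 17·(32/5)/16 = 34/5 kN
Load 2 — applied couple M₀=15 kN·m at a=8 m (b=L-a=8):
  R_A = M₀/L = 15/16 kN
  R_B = -M₀/L = -15/16 kN
Load 3 — uniform load w=-6 kN/m over full span:
  R_A = wL/2 = (-6)·16/2 = -48 kN
  R_B = wL/2 = (-6)·16/2 = -48 kN
Load 4 — triangular load w₀=-6 kN/m (0→w₀ over full span):
  R_A = w₀L/6 = (-6)·16/6 = -16 kN
  R_B = w₀L/3 = (-6)·16/3 = -32 kN
Superposition: R_A = -4229/80 kN, R_B = -5931/80 kN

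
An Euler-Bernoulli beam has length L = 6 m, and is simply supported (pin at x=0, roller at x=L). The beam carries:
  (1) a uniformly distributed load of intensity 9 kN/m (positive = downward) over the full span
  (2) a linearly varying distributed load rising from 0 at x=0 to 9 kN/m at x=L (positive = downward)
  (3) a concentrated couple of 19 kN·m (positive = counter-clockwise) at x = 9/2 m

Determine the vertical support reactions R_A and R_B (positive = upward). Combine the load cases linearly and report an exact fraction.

Load 1 — uniform load w=9 kN/m over full span:
  R_A = wL/2 = 9·6/2 = 27 kN
  R_B = wL/2 = 9·6/2 = 27 kN
Load 2 — triangular load w₀=9 kN/m (0→w₀ over full span):
  R_A = w₀L/6 = 9·6/6 = 9 kN
  R_B = w₀L/3 = 9·6/3 = 18 kN
Load 3 — applied couple M₀=19 kN·m at a=9/2 m (b=L-a=3/2):
  R_A = M₀/L = 19/6 kN
  R_B = -M₀/L = -19/6 kN
Superposition: R_A = 235/6 kN, R_B = 251/6 kN

R_A = 235/6 kN, R_B = 251/6 kN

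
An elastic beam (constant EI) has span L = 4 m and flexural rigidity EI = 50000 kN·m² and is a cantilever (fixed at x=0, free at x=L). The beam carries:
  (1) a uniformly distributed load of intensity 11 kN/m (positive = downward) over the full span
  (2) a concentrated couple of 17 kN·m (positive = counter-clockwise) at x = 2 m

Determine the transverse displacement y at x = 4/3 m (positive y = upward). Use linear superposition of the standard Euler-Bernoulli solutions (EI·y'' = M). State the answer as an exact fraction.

y(4/3) = -1433/1518750 m

Load 1 — uniform load w=11 kN/m over full span:
  y_1 = -wx²(x²-4Lx+6L²)/(24EI) = -11·(4/3)²·((4/3)²-4·4·(4/3)+6·4²)/(24·50000) = -946/759375 m
Load 2 — applied couple M₀=17 kN·m at a=2 m (b=L-a=2):
  y_2 = M₀x²/(2EI)  [x≤a] = 17·(4/3)²/(2·50000) = 17/56250 m
Superposition: y = Σ y_i = -1433/1518750 m ≈ -0.000944 m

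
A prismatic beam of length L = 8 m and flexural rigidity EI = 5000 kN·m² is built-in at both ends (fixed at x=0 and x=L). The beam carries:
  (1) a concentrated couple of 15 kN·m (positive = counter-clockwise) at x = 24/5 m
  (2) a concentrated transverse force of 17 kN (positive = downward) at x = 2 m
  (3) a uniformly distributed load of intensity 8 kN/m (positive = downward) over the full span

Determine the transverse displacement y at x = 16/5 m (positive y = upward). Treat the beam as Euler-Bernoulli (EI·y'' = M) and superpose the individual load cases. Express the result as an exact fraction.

Load 1 — applied couple M₀=15 kN·m at a=24/5 m (b=L-a=16/5):
  y_1 = (R_Ax³/6 - M_Ax²/2)/EI  [x≤a] with R_A=27/10, M_A=24/5 = ((27/10)·(16/5)³/6 - (24/5)·(16/5)²/2)/5000 = -768/390625 m
Load 2 — point force P=17 kN at a=2 m (b=L-a=6):
  y_2 = -Pa²(L-x)²(3bL-(3b+a)(L-x))/(6L³EI)  [x>a] = -17·2²·(8-(16/5))²·(3·6·8-(3·6+2)·(8-(16/5)))/(6·8³·5000) = -153/31250 m
Load 3 — uniform load w=8 kN/m over full span:
  y_3 = -wx²(L-x)²/(24EI) = -8·(16/5)²·(8-(16/5))²/(24·5000) = -6144/390625 m
Superposition: y = Σ y_i = -17649/781250 m ≈ -0.022591 m

y(16/5) = -17649/781250 m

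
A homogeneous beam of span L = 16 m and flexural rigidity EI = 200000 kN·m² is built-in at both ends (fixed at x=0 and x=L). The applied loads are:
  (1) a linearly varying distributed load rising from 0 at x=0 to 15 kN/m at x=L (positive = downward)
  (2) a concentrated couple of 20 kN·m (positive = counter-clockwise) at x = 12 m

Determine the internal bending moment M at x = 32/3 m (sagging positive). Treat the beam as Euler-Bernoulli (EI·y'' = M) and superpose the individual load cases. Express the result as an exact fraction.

Load 1 — triangular load w₀=15 kN/m (0→w₀ over full span):
  M_1 = 3w₀Lx/20 - w₀L²/30 - w₀x³/(6L) = 3·15·16·(32/3)/20 - 15·16²/30 - 15·(32/3)³/(6·16) = 1792/27 kN·m
Load 2 — applied couple M₀=20 kN·m at a=12 m (b=L-a=4):
  M_2 = R_Ax - M_A  [x≤a] with R_A=45/32, M_A=25/4 = (45/32)·(32/3) - (25/4) = 35/4 kN·m
Superposition: M = Σ M_i = 8113/108 kN·m ≈ 75.120370 kN·m

M(32/3) = 8113/108 kN·m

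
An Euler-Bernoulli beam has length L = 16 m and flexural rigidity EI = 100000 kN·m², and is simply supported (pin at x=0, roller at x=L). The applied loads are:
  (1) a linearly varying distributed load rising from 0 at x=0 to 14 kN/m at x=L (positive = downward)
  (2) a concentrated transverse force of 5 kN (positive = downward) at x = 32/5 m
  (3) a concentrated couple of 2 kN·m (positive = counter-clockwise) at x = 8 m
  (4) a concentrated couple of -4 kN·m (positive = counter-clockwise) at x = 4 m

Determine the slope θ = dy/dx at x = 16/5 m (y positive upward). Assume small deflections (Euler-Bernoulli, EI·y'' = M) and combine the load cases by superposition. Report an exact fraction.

θ(16/5) = -2822527/281250000 rad

Load 1 — triangular load w₀=14 kN/m (0→w₀ over full span):
  θ_1 = -w₀(7L⁴-30L²x²+15x⁴)/(360LEI) = -14·(7·16⁴-30·16²·(16/5)²+15·(16/5)⁴)/(360·16·100000) = -163072/17578125 rad
Load 2 — point force P=5 kN at a=32/5 m (b=L-a=48/5):
  θ_2 = -Pb(L²-b²-3x²)/(6LEI)  [x≤a] = -5·(48/5)·(16²-(48/5)²-3·(16/5)²)/(6·16·100000) = -52/78125 rad
Load 3 — applied couple M₀=2 kN·m at a=8 m (b=L-a=8):
  θ_3 = (M₀x²/(2L)+C₁)/EI  [x≤a] with C₁=M₀(3b²-L²)/(6L)=-4/3 = (2·(16/5)²/(2·16)+(-4/3))/100000 = -13/1875000 rad
Load 4 — applied couple M₀=-4 kN·m at a=4 m (b=L-a=12):
  θ_4 = (M₀x²/(2L)+C₁)/EI  [x≤a] with C₁=M₀(3b²-L²)/(6L)=-22/3 = ((-4)·(16/5)²/(2·16)+(-22/3))/100000 = -323/3750000 rad
Superposition: θ = Σ θ_i = -2822527/281250000 rad ≈ -0.010036 rad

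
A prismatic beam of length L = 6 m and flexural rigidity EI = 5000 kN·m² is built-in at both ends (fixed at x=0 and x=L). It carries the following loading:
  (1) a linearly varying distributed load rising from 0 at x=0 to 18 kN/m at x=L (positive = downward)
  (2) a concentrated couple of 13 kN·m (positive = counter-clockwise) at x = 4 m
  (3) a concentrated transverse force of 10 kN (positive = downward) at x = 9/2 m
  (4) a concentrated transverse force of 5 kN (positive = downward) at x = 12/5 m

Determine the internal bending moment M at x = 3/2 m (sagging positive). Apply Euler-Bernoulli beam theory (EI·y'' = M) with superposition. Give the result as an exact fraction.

M(3/2) = 867/800 kN·m

Load 1 — triangular load w₀=18 kN/m (0→w₀ over full span):
  M_1 = 3w₀Lx/20 - w₀L²/30 - w₀x³/(6L) = 3·18·6·(3/2)/20 - 18·6²/30 - 18·(3/2)³/(6·6) = 81/80 kN·m
Load 2 — applied couple M₀=13 kN·m at a=4 m (b=L-a=2):
  M_2 = R_Ax - M_A  [x≤a] with R_A=26/9, M_A=13/3 = (26/9)·(3/2) - (13/3) = 0 kN·m
Load 3 — point force P=10 kN at a=9/2 m (b=L-a=3/2):
  M_3 = Pb²(3a+b)x/L³ - Pab²/L²  [x≤a] = 10·(3/2)²·(3·(9/2)+(3/2))·(3/2)/6³ - 10·(9/2)·(3/2)²/6² = -15/32 kN·m
Load 4 — point force P=5 kN at a=12/5 m (b=L-a=18/5):
  M_4 = Pb²(3a+b)x/L³ - Pab²/L²  [x≤a] = 5·(18/5)²·(3·(12/5)+(18/5))·(3/2)/6³ - 5·(12/5)·(18/5)²/6² = 27/50 kN·m
Superposition: M = Σ M_i = 867/800 kN·m ≈ 1.083750 kN·m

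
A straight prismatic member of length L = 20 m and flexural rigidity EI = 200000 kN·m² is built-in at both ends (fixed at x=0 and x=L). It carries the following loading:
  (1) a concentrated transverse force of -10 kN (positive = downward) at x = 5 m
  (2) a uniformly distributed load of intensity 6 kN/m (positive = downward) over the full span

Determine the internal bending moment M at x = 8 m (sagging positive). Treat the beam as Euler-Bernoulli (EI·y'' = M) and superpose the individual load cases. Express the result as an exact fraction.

Load 1 — point force P=-10 kN at a=5 m (b=L-a=15):
  M_1 = Pa²(a+3b)(L-x)/L³ - Pa²b/L²  [x>a] = (-10)·5²·(5+3·15)·(20-8)/20³ - (-10)·5²·15/20² = -75/8 kN·m
Load 2 — uniform load w=6 kN/m over full span:
  M_2 = wLx/2 - wL²/12 - wx²/2 = 6·20·8/2 - 6·20²/12 - 6·8²/2 = 88 kN·m
Superposition: M = Σ M_i = 629/8 kN·m ≈ 78.625000 kN·m

M(8) = 629/8 kN·m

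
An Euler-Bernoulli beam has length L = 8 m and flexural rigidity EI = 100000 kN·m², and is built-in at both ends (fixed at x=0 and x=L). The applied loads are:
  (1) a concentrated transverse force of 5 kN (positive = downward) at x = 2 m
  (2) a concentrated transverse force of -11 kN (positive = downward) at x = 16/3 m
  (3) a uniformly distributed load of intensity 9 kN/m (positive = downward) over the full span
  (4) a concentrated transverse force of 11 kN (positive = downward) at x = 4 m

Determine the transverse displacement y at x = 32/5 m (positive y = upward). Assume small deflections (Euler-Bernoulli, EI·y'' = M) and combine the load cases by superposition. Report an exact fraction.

y(32/5) = -511169/1265625000 m

Load 1 — point force P=5 kN at a=2 m (b=L-a=6):
  y_1 = -Pa²(L-x)²(3bL-(3b+a)(L-x))/(6L³EI)  [x>a] = -5·2²·(8-(32/5))²·(3·6·8-(3·6+2)·(8-(32/5)))/(6·8³·100000) = -7/375000 m
Load 2 — point force P=-11 kN at a=16/3 m (b=L-a=8/3):
  y_2 = -Pa²(L-x)²(3bL-(3b+a)(L-x))/(6L³EI)  [x>a] = -(-11)·(16/3)²·(8-(32/5))²·(3·(8/3)·8-(3·(8/3)+(16/3))·(8-(32/5)))/(6·8³·100000) = 704/6328125 m
Load 3 — uniform load w=9 kN/m over full span:
  y_3 = -wx²(L-x)²/(24EI) = -9·(32/5)²·(8-(32/5))²/(24·100000) = -768/1953125 m
Load 4 — point force P=11 kN at a=4 m (b=L-a=4):
  y_4 = -Pa²(L-x)²(3bL-(3b+a)(L-x))/(6L³EI)  [x>a] = -11·4²·(8-(32/5))²·(3·4·8-(3·4+4)·(8-(32/5)))/(6·8³·100000) = -121/1171875 m
Superposition: y = Σ y_i = -511169/1265625000 m ≈ -0.000404 m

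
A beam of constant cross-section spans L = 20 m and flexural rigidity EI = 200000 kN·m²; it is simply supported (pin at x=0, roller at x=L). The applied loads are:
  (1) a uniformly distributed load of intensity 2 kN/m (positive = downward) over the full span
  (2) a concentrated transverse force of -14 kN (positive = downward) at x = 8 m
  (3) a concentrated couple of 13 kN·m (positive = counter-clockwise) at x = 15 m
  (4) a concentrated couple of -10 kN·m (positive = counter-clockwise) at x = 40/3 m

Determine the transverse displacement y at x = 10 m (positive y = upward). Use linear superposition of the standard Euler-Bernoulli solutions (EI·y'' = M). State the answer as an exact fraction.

y(10) = -74479/7200000 m

Load 1 — uniform load w=2 kN/m over full span:
  y_1 = -wx(L³-2Lx²+x³)/(24EI) = -2·10·(20³-2·20·10²+10³)/(24·200000) = -1/48 m
Load 2 — point force P=-14 kN at a=8 m (b=L-a=12):
  y_2 = -Pa(L-x)(2Lx-a²-x²)/(6LEI)  [x>a] = -(-14)·8·(20-10)·(2·20·10-8²-10²)/(6·20·200000) = 413/37500 m
Load 3 — applied couple M₀=13 kN·m at a=15 m (b=L-a=5):
  y_3 = (M₀x³/(6L)+C₁x)/EI  [x≤a] with C₁=M₀(3b²-L²)/(6L)=-845/24 = (13·10³/(6·20)+(-845/24)·10)/200000 = -39/32000 m
Load 4 — applied couple M₀=-10 kN·m at a=40/3 m (b=L-a=20/3):
  y_4 = (M₀x³/(6L)+C₁x)/EI  [x≤a] with C₁=M₀(3b²-L²)/(6L)=200/9 = ((-10)·10³/(6·20)+(200/9)·10)/200000 = 1/1440 m
Superposition: y = Σ y_i = -74479/7200000 m ≈ -0.010344 m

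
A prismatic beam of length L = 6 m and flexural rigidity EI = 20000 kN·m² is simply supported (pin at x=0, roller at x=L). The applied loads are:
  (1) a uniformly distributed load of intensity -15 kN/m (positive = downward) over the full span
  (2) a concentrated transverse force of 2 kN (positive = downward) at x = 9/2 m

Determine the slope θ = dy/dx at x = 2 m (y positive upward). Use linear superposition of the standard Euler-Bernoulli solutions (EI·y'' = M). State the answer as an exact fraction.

Load 1 — uniform load w=-15 kN/m over full span:
  θ_1 = -w(L³-6Lx²+4x³)/(24EI) = -(-15)·(6³-6·6·2²+4·2³)/(24·20000) = 13/4000 rad
Load 2 — point force P=2 kN at a=9/2 m (b=L-a=3/2):
  θ_2 = -Pb(L²-b²-3x²)/(6LEI)  [x≤a] = -2·(3/2)·(6²-(3/2)²-3·2²)/(6·6·20000) = -29/320000 rad
Superposition: θ = Σ θ_i = 1011/320000 rad ≈ 0.003159 rad

θ(2) = 1011/320000 rad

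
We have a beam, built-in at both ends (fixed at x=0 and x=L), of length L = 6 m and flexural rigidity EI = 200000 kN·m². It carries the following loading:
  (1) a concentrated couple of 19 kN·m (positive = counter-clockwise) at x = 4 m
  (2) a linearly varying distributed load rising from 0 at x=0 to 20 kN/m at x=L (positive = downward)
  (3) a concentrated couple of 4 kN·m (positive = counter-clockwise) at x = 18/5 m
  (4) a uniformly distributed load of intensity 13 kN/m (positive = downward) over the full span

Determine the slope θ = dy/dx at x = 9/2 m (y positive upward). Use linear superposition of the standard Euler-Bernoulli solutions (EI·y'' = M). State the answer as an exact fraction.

θ(9/2) = 70951/320000000 rad

Load 1 — applied couple M₀=19 kN·m at a=4 m (b=L-a=2):
  θ_1 = (R_Ax²/2 - M_Ax - M₀(x-a))/EI  [x>a] with R_A=38/9, M_A=19/3 = ((38/9)·(9/2)²/2 - (19/3)·(9/2) - 19·((9/2)-4))/200000 = 19/800000 rad
Load 2 — triangular load w₀=20 kN/m (0→w₀ over full span):
  θ_2 = -w₀(2x(L-x)(L-2x)(x+2L)+x²(L-x)²)/(120LEI) = -20·(2·(9/2)·(6-(9/2))·(6-2·(9/2))·((9/2)+2·6)+(9/2)²·(6-(9/2))²)/(120·6·200000) = 1107/12800000 rad
Load 3 — applied couple M₀=4 kN·m at a=18/5 m (b=L-a=12/5):
  θ_3 = (R_Ax²/2 - M_Ax - M₀(x-a))/EI  [x>a] with R_A=24/25, M_A=32/25 = ((24/25)·(9/2)²/2 - (32/25)·(9/2) - 4·((9/2)-(18/5)))/200000 = 9/5000000 rad
Load 4 — uniform load w=13 kN/m over full span:
  θ_4 = -wx(L-x)(L-2x)/(12EI) = -13·(9/2)·(6-(9/2))·(6-2·(9/2))/(12·200000) = 351/3200000 rad
Superposition: θ = Σ θ_i = 70951/320000000 rad ≈ 0.000222 rad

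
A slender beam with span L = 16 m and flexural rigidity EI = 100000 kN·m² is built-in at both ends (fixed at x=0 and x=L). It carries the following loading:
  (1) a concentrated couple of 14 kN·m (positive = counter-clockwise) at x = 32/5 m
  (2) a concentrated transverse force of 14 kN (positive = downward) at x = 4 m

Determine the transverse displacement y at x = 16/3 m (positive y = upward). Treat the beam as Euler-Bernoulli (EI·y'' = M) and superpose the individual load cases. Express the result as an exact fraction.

Load 1 — applied couple M₀=14 kN·m at a=32/5 m (b=L-a=48/5):
  y_1 = (R_Ax³/6 - M_Ax²/2)/EI  [x≤a] with R_A=63/50, M_A=42/25 = ((63/50)·(16/3)³/6 - (42/25)·(16/3)²/2)/100000 = 56/703125 m
Load 2 — point force P=14 kN at a=4 m (b=L-a=12):
  y_2 = -Pa²(L-x)²(3bL-(3b+a)(L-x))/(6L³EI)  [x>a] = -14·4²·(16-(16/3))²·(3·12·16-(3·12+4)·(16-(16/3)))/(6·16³·100000) = -392/253125 m
Superposition: y = Σ y_i = -9296/6328125 m ≈ -0.001469 m

y(16/3) = -9296/6328125 m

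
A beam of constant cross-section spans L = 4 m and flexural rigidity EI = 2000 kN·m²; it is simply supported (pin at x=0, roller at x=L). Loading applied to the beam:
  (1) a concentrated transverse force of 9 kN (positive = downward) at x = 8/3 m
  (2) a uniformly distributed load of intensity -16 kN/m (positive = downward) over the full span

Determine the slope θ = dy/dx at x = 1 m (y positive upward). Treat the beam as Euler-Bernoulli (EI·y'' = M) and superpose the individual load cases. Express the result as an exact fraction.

Load 1 — point force P=9 kN at a=8/3 m (b=L-a=4/3):
  θ_1 = -Pb(L²-b²-3x²)/(6LEI)  [x≤a] = -9·(4/3)·(4²-(4/3)²-3·1²)/(6·4·2000) = -101/36000 rad
Load 2 — uniform load w=-16 kN/m over full span:
  θ_2 = -w(L³-6Lx²+4x³)/(24EI) = -(-16)·(4³-6·4·1²+4·1³)/(24·2000) = 11/750 rad
Superposition: θ = Σ θ_i = 427/36000 rad ≈ 0.011861 rad

θ(1) = 427/36000 rad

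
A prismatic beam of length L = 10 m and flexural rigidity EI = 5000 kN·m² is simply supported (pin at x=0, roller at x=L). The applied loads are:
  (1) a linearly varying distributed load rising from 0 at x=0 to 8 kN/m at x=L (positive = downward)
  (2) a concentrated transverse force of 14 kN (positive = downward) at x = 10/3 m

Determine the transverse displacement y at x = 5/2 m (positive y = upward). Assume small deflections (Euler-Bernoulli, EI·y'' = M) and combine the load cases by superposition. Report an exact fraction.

y(5/2) = -22667/207360 m

Load 1 — triangular load w₀=8 kN/m (0→w₀ over full span):
  y_1 = -w₀x(7L⁴-10L²x²+3x⁴)/(360LEI) = -8·(5/2)·(7·10⁴-10·10²·(5/2)²+3·(5/2)⁴)/(360·10·5000) = -109/1536 m
Load 2 — point force P=14 kN at a=10/3 m (b=L-a=20/3):
  y_2 = -Pbx(L²-b²-x²)/(6LEI)  [x≤a] = -14·(20/3)·(5/2)·(10²-(20/3)²-(5/2)²)/(6·10·5000) = -497/12960 m
Superposition: y = Σ y_i = -22667/207360 m ≈ -0.109312 m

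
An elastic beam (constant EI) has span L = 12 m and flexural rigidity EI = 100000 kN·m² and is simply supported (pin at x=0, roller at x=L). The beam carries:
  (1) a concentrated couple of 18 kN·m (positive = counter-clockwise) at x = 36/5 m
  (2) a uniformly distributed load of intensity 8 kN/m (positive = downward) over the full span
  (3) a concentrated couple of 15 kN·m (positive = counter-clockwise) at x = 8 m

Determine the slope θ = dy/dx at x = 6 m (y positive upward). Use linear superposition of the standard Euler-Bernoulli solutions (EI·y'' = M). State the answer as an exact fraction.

θ(6) = 539/5000000 rad

Load 1 — applied couple M₀=18 kN·m at a=36/5 m (b=L-a=24/5):
  θ_1 = (M₀x²/(2L)+C₁)/EI  [x≤a] with C₁=M₀(3b²-L²)/(6L)=-468/25 = (18·6²/(2·12)+(-468/25))/100000 = 207/2500000 rad
Load 2 — uniform load w=8 kN/m over full span:
  θ_2 = -w(L³-6Lx²+4x³)/(24EI) = -8·(12³-6·12·6²+4·6³)/(24·100000) = 0 rad
Load 3 — applied couple M₀=15 kN·m at a=8 m (b=L-a=4):
  θ_3 = (M₀x²/(2L)+C₁)/EI  [x≤a] with C₁=M₀(3b²-L²)/(6L)=-20 = (15·6²/(2·12)+(-20))/100000 = 1/40000 rad
Superposition: θ = Σ θ_i = 539/5000000 rad ≈ 0.000108 rad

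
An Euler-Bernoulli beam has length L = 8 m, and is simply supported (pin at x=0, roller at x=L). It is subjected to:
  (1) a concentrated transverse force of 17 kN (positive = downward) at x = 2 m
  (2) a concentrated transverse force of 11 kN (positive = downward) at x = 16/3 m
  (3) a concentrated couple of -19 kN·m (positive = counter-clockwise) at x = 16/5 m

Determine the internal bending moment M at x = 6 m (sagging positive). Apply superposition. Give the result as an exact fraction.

Load 1 — point force P=17 kN at a=2 m (b=L-a=6):
  M_1 = Pa(L-x)/L  [x>a] = 17·2·(8-6)/8 = 17/2 kN·m
Load 2 — point force P=11 kN at a=16/3 m (b=L-a=8/3):
  M_2 = Pa(L-x)/L  [x>a] = 11·(16/3)·(8-6)/8 = 44/3 kN·m
Load 3 — applied couple M₀=-19 kN·m at a=16/5 m (b=L-a=24/5):
  M_3 = M₀x/L - M₀  [x>a] = (-19)·6/8 - (-19) = 19/4 kN·m
Superposition: M = Σ M_i = 335/12 kN·m ≈ 27.916667 kN·m

M(6) = 335/12 kN·m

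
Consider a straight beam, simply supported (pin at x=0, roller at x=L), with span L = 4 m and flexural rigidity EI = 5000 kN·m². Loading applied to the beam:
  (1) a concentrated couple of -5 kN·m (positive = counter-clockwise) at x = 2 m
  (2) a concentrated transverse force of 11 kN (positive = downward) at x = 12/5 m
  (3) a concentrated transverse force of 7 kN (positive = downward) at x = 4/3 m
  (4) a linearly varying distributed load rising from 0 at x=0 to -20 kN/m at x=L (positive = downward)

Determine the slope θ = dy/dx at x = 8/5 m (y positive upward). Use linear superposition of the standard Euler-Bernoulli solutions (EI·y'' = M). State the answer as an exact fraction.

θ(8/5) = 60907/101250000 rad

Load 1 — applied couple M₀=-5 kN·m at a=2 m (b=L-a=2):
  θ_1 = (M₀x²/(2L)+C₁)/EI  [x≤a] with C₁=M₀(3b²-L²)/(6L)=5/6 = ((-5)·(8/5)²/(2·4)+(5/6))/5000 = -23/150000 rad
Load 2 — point force P=11 kN at a=12/5 m (b=L-a=8/5):
  θ_2 = -Pb(L²-b²-3x²)/(6LEI)  [x≤a] = -11·(8/5)·(4²-(8/5)²-3·(8/5)²)/(6·4·5000) = -66/78125 rad
Load 3 — point force P=7 kN at a=4/3 m (b=L-a=8/3):
  θ_3 = -Pa(2L²-6Lx+3x²+a²)/(6LEI)  [x>a] = -7·(4/3)·(2·4²-6·4·(8/5)+3·(8/5)²+(4/3)²)/(6·4·5000) = -301/1265625 rad
Load 4 — triangular load w₀=-20 kN/m (0→w₀ over full span):
  θ_4 = -w₀(7L⁴-30L²x²+15x⁴)/(360LEI) = -(-20)·(7·4⁴-30·4²·(8/5)²+15·(8/5)⁴)/(360·4·5000) = 1292/703125 rad
Superposition: θ = Σ θ_i = 60907/101250000 rad ≈ 0.000602 rad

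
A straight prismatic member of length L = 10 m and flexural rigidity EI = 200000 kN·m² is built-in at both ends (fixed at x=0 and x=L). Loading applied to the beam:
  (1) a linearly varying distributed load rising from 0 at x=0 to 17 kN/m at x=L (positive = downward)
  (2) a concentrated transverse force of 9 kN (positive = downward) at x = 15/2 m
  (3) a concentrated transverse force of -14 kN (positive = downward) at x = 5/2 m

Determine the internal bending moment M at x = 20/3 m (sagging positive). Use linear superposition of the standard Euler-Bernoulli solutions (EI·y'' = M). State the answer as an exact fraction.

Load 1 — triangular load w₀=17 kN/m (0→w₀ over full span):
  M_1 = 3w₀Lx/20 - w₀L²/30 - w₀x³/(6L) = 3·17·10·(20/3)/20 - 17·10²/30 - 17·(20/3)³/(6·10) = 2380/81 kN·m
Load 2 — point force P=9 kN at a=15/2 m (b=L-a=5/2):
  M_2 = Pb²(3a+b)x/L³ - Pab²/L²  [x≤a] = 9·(5/2)²·(3·(15/2)+(5/2))·(20/3)/10³ - 9·(15/2)·(5/2)²/10² = 165/32 kN·m
Load 3 — point force P=-14 kN at a=5/2 m (b=L-a=15/2):
  M_3 = Pa²(a+3b)(L-x)/L³ - Pa²b/L²  [x>a] = (-14)·(5/2)²·((5/2)+3·(15/2))·(10-(20/3))/10³ - (-14)·(5/2)²·(15/2)/10² = -35/48 kN·m
Superposition: M = Σ M_i = 87635/2592 kN·m ≈ 33.809799 kN·m

M(20/3) = 87635/2592 kN·m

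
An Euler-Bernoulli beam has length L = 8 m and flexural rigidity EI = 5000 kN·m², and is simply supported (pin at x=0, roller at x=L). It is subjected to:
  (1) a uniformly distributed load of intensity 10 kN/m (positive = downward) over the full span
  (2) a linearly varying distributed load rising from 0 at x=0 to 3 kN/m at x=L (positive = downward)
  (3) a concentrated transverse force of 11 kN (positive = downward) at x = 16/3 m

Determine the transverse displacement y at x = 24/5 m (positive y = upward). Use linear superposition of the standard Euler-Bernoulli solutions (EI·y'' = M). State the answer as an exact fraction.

y(24/5) = -36111904/263671875 m

Load 1 — uniform load w=10 kN/m over full span:
  y_1 = -wx(L³-2Lx²+x³)/(24EI) = -10·(24/5)·(8³-2·8·(24/5)²+(24/5)³)/(24·5000) = -7936/78125 m
Load 2 — triangular load w₀=3 kN/m (0→w₀ over full span):
  y_2 = -w₀x(7L⁴-10L²x²+3x⁴)/(360LEI) = -3·(24/5)·(7·8⁴-10·8²·(24/5)²+3·(24/5)⁴)/(360·8·5000) = -151552/9765625 m
Load 3 — point force P=11 kN at a=16/3 m (b=L-a=8/3):
  y_3 = -Pbx(L²-b²-x²)/(6LEI)  [x≤a] = -11·(8/3)·(24/5)·(8²-(8/3)²-(24/5)²)/(6·8·5000) = -41888/2109375 m
Superposition: y = Σ y_i = -36111904/263671875 m ≈ -0.136958 m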